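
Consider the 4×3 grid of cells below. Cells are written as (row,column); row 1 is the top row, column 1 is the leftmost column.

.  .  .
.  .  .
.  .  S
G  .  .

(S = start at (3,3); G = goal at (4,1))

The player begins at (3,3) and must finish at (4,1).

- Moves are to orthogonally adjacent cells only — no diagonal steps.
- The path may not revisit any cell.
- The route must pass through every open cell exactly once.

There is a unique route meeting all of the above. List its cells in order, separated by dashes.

(3,3) - (4,3) - (4,2) - (3,2) - (2,2) - (2,3) - (1,3) - (1,2) - (1,1) - (2,1) - (3,1) - (4,1)

Need to visit all 12 open cells exactly once, starting at (3,3) and ending at (4,1).
Cell (1,3) has only two open neighbours ((2,3) and (1,2)), so the path must pass straight through it: one of those is the cell it's entered from and the other is where it exits.
Route from (3,3): down 1 to (4,3), left 1 to (4,2), up 2 to (2,2), right 1 to (2,3), up 1 to (1,3), left 2 to (1,1), down 3 to (4,1) — 11 moves in all.
Check: all 12 open cells covered.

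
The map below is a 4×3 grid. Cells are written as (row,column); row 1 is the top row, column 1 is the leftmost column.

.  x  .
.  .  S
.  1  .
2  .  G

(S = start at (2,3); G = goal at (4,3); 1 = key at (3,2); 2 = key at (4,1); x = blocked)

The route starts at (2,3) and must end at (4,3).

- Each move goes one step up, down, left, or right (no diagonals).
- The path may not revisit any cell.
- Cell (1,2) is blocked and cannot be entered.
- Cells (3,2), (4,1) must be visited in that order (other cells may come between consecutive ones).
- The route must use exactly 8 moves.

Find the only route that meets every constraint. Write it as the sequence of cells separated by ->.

(2,3) -> (3,3) -> (3,2) -> (2,2) -> (2,1) -> (3,1) -> (4,1) -> (4,2) -> (4,3)

The waypoints must appear in the order (3,2), (4,1), with no cell reused.
Route from (2,3): down to (3,3), left to (3,2), up to (2,2), left to (2,1), 2× down (reaching (4,1)), 2× right (reaching (4,3)) — 8 moves in all.
Check: order respected (1 at step 2, 2 at step 6); 8 moves as required.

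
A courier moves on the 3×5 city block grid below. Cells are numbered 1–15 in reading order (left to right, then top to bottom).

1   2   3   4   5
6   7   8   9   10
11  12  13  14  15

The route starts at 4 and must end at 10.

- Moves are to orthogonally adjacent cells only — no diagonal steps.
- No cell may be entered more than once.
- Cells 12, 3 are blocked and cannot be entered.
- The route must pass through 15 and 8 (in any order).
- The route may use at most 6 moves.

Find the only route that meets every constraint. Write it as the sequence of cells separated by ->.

4 -> 9 -> 8 -> 13 -> 14 -> 15 -> 10

Any route must reach 15 and 8 and still end at 10 within 6 moves, so the order of the required stops is forced.
Route from 4: down 1 to 9, left 1 to 8, down 1 to 13, right 2 to 15, up 1 to 10 — 6 moves in all.
Check: all required cells visited; 6 ≤ 6 moves.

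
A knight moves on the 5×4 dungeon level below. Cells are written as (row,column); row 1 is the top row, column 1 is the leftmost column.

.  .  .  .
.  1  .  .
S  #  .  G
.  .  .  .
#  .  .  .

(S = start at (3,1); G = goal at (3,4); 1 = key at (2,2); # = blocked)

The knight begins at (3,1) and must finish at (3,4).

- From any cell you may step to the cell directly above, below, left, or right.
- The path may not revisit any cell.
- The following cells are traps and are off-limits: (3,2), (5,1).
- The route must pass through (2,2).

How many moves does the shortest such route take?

Any route passes through (2,2) somewhere between (3,1) and (3,4). Summing Manhattan distances along the two legs ((3,1) → (2,2) → (3,4)) gives a lower bound of 2 + 3 = 5 moves.
A route of 5 moves achieves this: (3,1) → (2,1) → (2,2) → (2,3) → (3,3) → (3,4).
Since 5 matches the lower bound, it is optimal.

5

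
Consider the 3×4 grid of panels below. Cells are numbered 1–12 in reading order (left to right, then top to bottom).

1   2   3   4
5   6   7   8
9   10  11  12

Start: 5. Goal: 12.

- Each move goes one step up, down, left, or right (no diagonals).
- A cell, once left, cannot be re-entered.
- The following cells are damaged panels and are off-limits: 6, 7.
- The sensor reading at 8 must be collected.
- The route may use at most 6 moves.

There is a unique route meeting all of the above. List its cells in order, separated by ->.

5 -> 1 -> 2 -> 3 -> 4 -> 8 -> 12

The budget equals the shortest possible length, so every move has to be on a shortest route through the required cells.
Route from 5: up 1 to 1, right 3 to 4, down 2 to 12 — 6 moves in all.
Check: all required cells visited; 6 ≤ 6 moves.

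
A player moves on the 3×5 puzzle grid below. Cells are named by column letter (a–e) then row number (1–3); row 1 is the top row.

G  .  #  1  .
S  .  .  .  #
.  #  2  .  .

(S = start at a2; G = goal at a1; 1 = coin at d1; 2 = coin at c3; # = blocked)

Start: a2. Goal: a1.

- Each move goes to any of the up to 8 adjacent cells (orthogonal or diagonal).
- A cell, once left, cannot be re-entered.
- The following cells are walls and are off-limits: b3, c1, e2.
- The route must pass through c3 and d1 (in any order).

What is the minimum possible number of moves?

Any route passes through c3 and d1 in some order between a2 and a1. Summing Chebyshev distances along each leg and taking the cheapest ordering (a2 → d1 → c3 → a1) gives a lower bound of 3 + 2 + 2 = 7 moves.
A route of 7 moves achieves this: a2 → b1 → c2 → d1 → d2 → c3 → b2 → a1.
Since 7 matches the lower bound, it is optimal.

7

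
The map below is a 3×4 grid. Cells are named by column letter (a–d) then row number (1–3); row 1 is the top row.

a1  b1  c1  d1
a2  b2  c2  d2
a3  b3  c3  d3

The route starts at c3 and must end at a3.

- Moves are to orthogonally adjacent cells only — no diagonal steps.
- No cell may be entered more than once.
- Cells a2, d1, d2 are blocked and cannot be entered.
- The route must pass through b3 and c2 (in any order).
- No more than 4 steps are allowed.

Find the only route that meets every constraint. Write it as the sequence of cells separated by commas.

c3, c2, b2, b3, a3

Any route must reach b3 and c2 and still end at a3 within 4 moves, so the order of the required stops is forced.
Route from c3: up to c2, left to b2, down to b3, left to a3 — 4 moves in all.
Check: all required cells visited; 4 ≤ 4 moves.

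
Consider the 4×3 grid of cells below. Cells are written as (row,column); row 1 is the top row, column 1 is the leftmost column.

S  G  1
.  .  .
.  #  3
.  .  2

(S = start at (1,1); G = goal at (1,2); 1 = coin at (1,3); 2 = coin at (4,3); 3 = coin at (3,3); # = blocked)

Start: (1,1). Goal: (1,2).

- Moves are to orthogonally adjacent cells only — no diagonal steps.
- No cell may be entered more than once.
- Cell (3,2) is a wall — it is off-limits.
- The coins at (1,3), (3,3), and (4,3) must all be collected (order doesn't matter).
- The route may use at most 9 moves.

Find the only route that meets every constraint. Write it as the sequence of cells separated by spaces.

(1,1) (2,1) (3,1) (4,1) (4,2) (4,3) (3,3) (2,3) (1,3) (1,2)

Any route must reach (1,3), (3,3), and (4,3) and still end at (1,2) within 9 moves, so the order of the required stops is forced.
Route from (1,1): 3× down (reaching (4,1)), 2× right (reaching (4,3)), 3× up (reaching (1,3)), left to (1,2) — 9 moves in all.
Check: all required cells visited; 9 ≤ 9 moves.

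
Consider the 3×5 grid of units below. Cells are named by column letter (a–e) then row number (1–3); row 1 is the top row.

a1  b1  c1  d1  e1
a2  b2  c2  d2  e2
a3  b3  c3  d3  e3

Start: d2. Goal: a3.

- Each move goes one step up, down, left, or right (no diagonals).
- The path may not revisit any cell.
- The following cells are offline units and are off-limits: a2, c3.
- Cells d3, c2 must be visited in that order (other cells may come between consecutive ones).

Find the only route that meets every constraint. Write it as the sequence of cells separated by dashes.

d2 - d3 - e3 - e2 - e1 - d1 - c1 - c2 - b2 - b3 - a3

The waypoints must appear in the order d3, c2, with no cell reused.
Route from d2: down 1 to d3, right 1 to e3, up 2 to e1, left 2 to c1, down 1 to c2, left 1 to b2, down 1 to b3, left 1 to a3 — 10 moves in all.
Check: order respected (d3 at step 1, c2 at step 7).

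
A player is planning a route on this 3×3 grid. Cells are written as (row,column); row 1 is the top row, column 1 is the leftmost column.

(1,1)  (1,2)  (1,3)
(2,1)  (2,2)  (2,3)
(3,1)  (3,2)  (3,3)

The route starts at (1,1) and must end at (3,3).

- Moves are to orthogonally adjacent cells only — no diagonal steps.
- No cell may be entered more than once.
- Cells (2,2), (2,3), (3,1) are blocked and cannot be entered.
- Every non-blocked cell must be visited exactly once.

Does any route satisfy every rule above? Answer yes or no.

no

Cell (1,3) has only one open neighbour but is neither the start nor the goal, so a Hamiltonian route would have to both enter and leave it through the same neighbour — impossible without revisiting.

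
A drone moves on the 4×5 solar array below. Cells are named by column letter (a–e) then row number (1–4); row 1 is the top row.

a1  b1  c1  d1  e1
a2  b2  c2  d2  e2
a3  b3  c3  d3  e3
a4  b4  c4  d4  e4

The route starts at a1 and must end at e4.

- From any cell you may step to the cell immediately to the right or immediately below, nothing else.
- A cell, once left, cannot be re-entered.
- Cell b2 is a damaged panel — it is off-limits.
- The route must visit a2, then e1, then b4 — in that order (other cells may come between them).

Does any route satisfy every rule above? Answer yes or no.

no

e1 lies above a2, so going from a2 to e1 would need an upward move — but moves only go right/down, so a2 cannot be visited before e1.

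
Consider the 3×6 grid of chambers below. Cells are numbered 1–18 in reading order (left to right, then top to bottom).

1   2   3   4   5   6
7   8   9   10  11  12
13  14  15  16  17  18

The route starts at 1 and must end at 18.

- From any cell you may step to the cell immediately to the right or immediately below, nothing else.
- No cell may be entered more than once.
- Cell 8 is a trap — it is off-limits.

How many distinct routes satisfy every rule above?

11

A right/down-only route from 1 to 18 makes exactly 2 down-moves and 5 right-moves in some order.
With no other constraints that would be C(7,2) = 21 routes.
Subtract routes through each blocked cell (inclusion–exclusion for overlaps): − through 8: 10 → 11.
That gives 11 routes.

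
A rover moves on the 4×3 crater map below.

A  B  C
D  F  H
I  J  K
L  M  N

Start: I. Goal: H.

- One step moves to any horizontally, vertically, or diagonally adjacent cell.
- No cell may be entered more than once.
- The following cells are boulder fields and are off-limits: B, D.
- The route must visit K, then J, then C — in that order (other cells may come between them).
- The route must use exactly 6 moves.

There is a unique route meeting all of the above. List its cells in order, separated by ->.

I -> M -> K -> J -> F -> C -> H

The waypoints must appear in the order K, J, C, with no cell reused.
Route from I: down-right 1 to M, up-right 1 to K, left 1 to J, up 1 to F, up-right 1 to C, down 1 to H — 6 moves in all.
Check: order respected (K at step 2, J at step 3, C at step 5); 6 moves as required.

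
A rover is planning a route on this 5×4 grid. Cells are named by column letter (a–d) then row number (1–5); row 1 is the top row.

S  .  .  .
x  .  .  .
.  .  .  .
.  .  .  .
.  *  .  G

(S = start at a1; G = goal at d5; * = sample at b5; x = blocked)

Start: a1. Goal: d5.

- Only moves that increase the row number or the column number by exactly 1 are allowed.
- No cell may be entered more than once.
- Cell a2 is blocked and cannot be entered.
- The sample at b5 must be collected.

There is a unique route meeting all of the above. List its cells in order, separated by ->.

Moves only go right or down, so the column and row indices never decrease.
Route from a1: right to b1, 4× down (reaching b5), 2× right (reaching d5) — 7 moves in all.
Check: all required cells visited.

a1 -> b1 -> b2 -> b3 -> b4 -> b5 -> c5 -> d5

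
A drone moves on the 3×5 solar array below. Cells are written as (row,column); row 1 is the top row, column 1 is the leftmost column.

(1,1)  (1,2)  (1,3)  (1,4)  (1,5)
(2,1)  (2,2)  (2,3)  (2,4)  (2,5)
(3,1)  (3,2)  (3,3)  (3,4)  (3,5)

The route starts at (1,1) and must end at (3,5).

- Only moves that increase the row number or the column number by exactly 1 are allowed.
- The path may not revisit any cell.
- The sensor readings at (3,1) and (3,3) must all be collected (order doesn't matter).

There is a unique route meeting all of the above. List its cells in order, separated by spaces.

(1,1) (2,1) (3,1) (3,2) (3,3) (3,4) (3,5)

Moves only go right or down, so the column and row indices never decrease.
Route from (1,1): down 2 to (3,1), right 4 to (3,5) — 6 moves in all.
Check: all required cells visited.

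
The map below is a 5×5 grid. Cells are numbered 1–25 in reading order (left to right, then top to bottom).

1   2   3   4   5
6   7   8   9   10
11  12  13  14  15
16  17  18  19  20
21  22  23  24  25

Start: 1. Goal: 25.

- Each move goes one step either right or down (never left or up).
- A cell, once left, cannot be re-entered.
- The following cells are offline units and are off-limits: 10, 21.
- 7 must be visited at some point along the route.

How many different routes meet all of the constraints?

A right/down-only route from 1 to 25 makes exactly 4 down-moves and 4 right-moves in some order.
With no other constraints that would be C(8,4) = 70 routes.
Split at 7 and multiply the segment counts (each segment already excludes blocked cells): 1→7: 2; 7→25: 19; product = 38.
That gives 38 routes.

38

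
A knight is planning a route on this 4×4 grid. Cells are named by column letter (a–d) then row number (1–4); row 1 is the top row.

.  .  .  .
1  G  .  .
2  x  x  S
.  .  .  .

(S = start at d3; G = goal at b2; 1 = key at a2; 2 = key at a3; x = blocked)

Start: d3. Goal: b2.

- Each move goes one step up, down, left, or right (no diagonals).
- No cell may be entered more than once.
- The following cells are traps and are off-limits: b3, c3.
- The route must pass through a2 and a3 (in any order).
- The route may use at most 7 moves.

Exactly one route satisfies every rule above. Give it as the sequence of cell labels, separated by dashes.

d3 - d4 - c4 - b4 - a4 - a3 - a2 - b2

Any route must reach a2 and a3 and still end at b2 within 7 moves, so the order of the required stops is forced.
Route from d3: down to d4, 3× left (reaching a4), 2× up (reaching a2), right to b2 — 7 moves in all.
Check: all required cells visited; 7 ≤ 7 moves.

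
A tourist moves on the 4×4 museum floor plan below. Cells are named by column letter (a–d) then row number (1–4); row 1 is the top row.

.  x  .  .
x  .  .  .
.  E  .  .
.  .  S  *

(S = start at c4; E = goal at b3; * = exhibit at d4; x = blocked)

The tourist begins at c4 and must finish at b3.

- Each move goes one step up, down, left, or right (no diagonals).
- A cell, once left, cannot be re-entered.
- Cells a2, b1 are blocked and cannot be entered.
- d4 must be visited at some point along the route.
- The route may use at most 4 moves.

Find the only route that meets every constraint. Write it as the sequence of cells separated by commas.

c4, d4, d3, c3, b3

Any route must reach d4 and still end at b3 within 4 moves, so the order of the required stops is forced.
Route from c4: right to d4, up to d3, 2× left (reaching b3) — 4 moves in all.
Check: all required cells visited; 4 ≤ 4 moves.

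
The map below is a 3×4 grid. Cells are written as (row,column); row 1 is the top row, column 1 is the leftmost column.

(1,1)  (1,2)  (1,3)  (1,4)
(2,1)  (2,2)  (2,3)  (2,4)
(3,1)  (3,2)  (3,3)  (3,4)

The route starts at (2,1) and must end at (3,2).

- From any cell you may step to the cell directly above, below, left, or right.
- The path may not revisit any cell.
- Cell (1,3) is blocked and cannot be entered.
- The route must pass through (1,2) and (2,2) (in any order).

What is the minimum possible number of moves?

4

Any route passes through (1,2) and (2,2) in some order between (2,1) and (3,2). Summing Manhattan distances along each leg and taking the cheapest ordering ((2,1) → (2,2) → (1,2) → (3,2)) gives a lower bound of 1 + 1 + 2 = 4 moves.
A route of 4 moves achieves this: (2,1) → (1,1) → (1,2) → (2,2) → (3,2).
Since 4 matches the lower bound, it is optimal.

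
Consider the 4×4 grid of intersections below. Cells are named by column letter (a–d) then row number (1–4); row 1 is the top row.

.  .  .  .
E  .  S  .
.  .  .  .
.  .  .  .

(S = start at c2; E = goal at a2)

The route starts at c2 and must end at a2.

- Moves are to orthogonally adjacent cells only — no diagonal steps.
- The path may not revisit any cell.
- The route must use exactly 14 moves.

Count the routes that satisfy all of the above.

10

Need simple routes of exactly 14 moves from c2 to a2 (Manhattan distance 2, so 6 moves are spent on a detour and 6 undoing it).
Branch systematically from the start, pruning whenever the remaining move budget drops below the Manhattan distance to a2 or differs from it in parity. Grouping the completions by first move — via c1: 2; via c3: 4; via b2: 3; via d2: 1 — and summing: 2 + 4 + 3 + 1 = 10.
That gives 10 routes.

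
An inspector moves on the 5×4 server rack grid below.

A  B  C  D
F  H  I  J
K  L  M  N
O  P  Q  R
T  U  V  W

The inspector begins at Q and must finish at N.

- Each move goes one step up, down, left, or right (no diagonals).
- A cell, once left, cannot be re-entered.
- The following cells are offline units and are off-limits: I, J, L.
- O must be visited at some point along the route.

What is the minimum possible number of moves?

Any route passes through O somewhere between Q and N. Summing Manhattan distances along the two legs (Q → O → N) gives a lower bound of 2 + 4 = 6 moves.
The shortest route satisfying every rule uses 8 moves: Q → P → O → T → U → V → W → R → N.
The no-revisit rule (legs can't share cells) pushes the minimum above the 6-move bound; an exhaustive check rules out every length from 6 to 7, leaving 8 as the minimum.

8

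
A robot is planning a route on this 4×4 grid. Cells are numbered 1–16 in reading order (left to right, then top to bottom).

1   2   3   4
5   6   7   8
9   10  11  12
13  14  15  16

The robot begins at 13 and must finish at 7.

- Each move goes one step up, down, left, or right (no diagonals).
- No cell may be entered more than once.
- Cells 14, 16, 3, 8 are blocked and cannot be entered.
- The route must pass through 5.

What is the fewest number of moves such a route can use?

4

Any route passes through 5 somewhere between 13 and 7. Summing Manhattan distances along the two legs (13 → 5 → 7) gives a lower bound of 2 + 2 = 4 moves.
A route of 4 moves achieves this: 13 → 9 → 5 → 6 → 7.
Since 4 matches the lower bound, it is optimal.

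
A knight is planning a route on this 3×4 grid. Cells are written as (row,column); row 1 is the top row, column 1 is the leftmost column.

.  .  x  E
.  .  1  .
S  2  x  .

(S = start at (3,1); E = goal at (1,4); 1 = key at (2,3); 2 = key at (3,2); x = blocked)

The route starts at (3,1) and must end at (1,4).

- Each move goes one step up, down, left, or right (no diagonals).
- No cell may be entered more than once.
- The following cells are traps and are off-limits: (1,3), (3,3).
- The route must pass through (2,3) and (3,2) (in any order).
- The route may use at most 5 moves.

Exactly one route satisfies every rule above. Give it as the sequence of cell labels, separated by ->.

(3,1) -> (3,2) -> (2,2) -> (2,3) -> (2,4) -> (1,4)

The 5-move cap with required stops at (2,3), (3,2) leaves no slack for detours.
Route from (3,1): right 1 to (3,2), up 1 to (2,2), right 2 to (2,4), up 1 to (1,4) — 5 moves in all.
Check: all required cells visited; 5 ≤ 5 moves.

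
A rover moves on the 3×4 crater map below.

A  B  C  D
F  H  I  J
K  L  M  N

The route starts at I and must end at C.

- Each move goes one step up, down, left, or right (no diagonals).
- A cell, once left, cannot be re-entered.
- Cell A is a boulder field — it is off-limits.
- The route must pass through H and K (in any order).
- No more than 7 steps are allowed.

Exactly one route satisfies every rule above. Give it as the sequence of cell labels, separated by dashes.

I - M - L - K - F - H - B - C

Any route must reach H and K and still end at C within 7 moves, so the order of the required stops is forced.
Route from I: down to M, 2× left (reaching K), up to F, right to H, up to B, right to C — 7 moves in all.
Check: all required cells visited; 7 ≤ 7 moves.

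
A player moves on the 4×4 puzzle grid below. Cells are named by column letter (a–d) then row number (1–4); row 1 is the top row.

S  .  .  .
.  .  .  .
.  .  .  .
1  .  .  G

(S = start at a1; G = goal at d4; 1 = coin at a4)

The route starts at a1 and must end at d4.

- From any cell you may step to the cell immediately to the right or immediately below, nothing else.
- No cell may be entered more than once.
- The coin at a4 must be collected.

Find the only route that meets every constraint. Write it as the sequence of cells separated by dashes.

a1 - a2 - a3 - a4 - b4 - c4 - d4

Moves only go right or down, so the column and row indices never decrease.
Route from a1: down 3 to a4, right 3 to d4 — 6 moves in all.
Check: all required cells visited.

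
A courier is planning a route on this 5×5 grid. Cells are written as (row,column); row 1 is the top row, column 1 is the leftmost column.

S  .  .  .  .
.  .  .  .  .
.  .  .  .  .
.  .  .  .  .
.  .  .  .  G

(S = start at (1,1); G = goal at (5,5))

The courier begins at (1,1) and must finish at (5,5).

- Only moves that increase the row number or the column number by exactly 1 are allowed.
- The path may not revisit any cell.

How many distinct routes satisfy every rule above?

A right/down-only route from (1,1) to (5,5) makes exactly 4 down-moves and 4 right-moves in some order.
With no other constraints that would be C(8,4) = 70 routes.
That gives 70 routes.

70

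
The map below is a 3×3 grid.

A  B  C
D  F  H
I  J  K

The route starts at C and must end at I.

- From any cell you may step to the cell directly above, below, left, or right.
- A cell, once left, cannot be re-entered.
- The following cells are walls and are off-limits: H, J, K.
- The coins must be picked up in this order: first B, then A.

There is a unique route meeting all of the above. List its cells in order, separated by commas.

The waypoints must appear in the order B, A, with no cell reused.
Route from C: 2× left (reaching A), 2× down (reaching I) — 4 moves in all.
Check: order respected (B at step 1, A at step 2).

C, B, A, D, I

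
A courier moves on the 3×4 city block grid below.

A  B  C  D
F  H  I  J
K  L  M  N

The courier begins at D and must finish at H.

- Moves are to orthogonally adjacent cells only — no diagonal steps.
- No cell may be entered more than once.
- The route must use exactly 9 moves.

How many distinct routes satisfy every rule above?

7

Need simple routes of exactly 9 moves from D to H (Manhattan distance 3, so 3 moves are spent on a detour and 3 undoing it).
Enumerating: D J N M I C B A F H | D J N M L K F A B H | D J I C B A F K L H | D J I M L K F A B H | D C I M L K F A B H | D C I J N M L K F H | D C B A F K L M I H.
That gives 7 routes.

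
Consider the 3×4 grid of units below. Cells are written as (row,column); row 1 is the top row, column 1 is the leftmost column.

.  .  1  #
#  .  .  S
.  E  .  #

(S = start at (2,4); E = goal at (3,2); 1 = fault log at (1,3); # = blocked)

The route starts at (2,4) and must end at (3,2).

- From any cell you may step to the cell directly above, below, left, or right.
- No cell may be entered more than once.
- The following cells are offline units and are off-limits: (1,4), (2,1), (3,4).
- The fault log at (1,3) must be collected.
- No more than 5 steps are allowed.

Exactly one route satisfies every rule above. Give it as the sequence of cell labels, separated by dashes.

Any route must reach (1,3) and still end at (3,2) within 5 moves, so the order of the required stops is forced.
Route from (2,4): left 1 to (2,3), up 1 to (1,3), left 1 to (1,2), down 2 to (3,2) — 5 moves in all.
Check: all required cells visited; 5 ≤ 5 moves.

(2,4) - (2,3) - (1,3) - (1,2) - (2,2) - (3,2)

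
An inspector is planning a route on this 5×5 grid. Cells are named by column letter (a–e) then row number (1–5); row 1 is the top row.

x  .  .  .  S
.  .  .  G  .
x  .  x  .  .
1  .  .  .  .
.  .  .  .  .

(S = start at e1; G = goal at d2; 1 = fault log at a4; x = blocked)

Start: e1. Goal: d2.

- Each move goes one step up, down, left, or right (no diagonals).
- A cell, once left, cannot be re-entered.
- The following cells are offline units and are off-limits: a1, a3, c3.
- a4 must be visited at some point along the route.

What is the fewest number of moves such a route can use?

14

Any route passes through a4 somewhere between e1 and d2. Summing Manhattan distances along the two legs (e1 → a4 → d2) gives a lower bound of 7 + 5 = 12 moves.
The shortest route satisfying every rule uses 14 moves: e1 → e2 → e3 → e4 → e5 → d5 → c5 → b5 → a5 → a4 → b4 → b3 → b2 → c2 → d2.
The no-revisit rule (legs can't share cells) pushes the minimum above the 12-move bound; an exhaustive check rules out every length from 12 to 13, leaving 14 as the minimum.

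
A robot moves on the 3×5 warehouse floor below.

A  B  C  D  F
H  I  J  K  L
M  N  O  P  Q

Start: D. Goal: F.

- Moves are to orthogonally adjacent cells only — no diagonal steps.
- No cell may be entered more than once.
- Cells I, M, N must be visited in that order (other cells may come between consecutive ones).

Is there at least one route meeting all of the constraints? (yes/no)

yes

One route that works: D → K → J → I → H → M → N → O → P → Q → L → F.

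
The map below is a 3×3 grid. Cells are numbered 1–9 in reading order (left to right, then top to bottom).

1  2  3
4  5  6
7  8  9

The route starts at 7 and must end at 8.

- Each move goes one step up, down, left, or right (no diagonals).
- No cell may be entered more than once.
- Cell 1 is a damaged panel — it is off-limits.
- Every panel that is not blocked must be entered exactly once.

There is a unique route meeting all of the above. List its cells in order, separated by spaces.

7 4 5 2 3 6 9 8

Need to visit all 8 open cells exactly once, starting at 7 and ending at 8.
Cell 4 has only two open neighbours (7 and 5), so the path must pass straight through it: one of those is the cell it's entered from and the other is where it exits.
Route from 7: up to 4, right to 5, up to 2, right to 3, 2× down (reaching 9), left to 8 — 7 moves in all.
Check: all 8 open cells covered.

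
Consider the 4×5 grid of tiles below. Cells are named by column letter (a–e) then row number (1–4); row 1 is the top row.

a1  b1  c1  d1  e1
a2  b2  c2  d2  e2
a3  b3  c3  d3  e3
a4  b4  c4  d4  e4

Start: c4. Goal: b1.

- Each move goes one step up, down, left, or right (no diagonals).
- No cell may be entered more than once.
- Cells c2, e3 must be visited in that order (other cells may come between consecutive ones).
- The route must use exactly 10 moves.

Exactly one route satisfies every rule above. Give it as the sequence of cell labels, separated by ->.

c4 -> c3 -> c2 -> d2 -> d3 -> e3 -> e2 -> e1 -> d1 -> c1 -> b1

The waypoints must appear in the order c2, e3, with no cell reused.
Route from c4: up 2 to c2, right 1 to d2, down 1 to d3, right 1 to e3, up 2 to e1, left 3 to b1 — 10 moves in all.
Check: order respected (c2 at step 2, e3 at step 5); 10 moves as required.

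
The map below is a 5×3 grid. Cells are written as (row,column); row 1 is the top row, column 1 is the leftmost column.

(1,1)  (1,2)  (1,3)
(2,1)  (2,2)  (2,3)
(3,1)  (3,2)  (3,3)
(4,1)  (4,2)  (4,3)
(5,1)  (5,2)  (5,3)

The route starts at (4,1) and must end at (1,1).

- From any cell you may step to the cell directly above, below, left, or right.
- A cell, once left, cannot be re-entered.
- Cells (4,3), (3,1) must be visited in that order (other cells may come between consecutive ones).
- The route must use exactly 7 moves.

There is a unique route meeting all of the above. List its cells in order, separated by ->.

(4,1) -> (4,2) -> (4,3) -> (3,3) -> (3,2) -> (3,1) -> (2,1) -> (1,1)

The waypoints must appear in the order (4,3), (3,1), with no cell reused.
Route from (4,1): 2× right (reaching (4,3)), up to (3,3), 2× left (reaching (3,1)), 2× up (reaching (1,1)) — 7 moves in all.
Check: order respected ((4,3) at step 2, (3,1) at step 5); 7 moves as required.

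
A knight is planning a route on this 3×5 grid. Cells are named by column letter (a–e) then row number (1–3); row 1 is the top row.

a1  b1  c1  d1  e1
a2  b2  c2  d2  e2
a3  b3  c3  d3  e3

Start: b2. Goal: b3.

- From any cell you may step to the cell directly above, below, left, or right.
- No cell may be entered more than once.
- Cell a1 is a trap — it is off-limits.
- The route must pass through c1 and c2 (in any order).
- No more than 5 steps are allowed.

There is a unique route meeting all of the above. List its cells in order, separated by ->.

b2 -> b1 -> c1 -> c2 -> c3 -> b3

The budget equals the shortest possible length, so every move has to be on a shortest route through the required cells.
Route from b2: up 1 to b1, right 1 to c1, down 2 to c3, left 1 to b3 — 5 moves in all.
Check: all required cells visited; 5 ≤ 5 moves.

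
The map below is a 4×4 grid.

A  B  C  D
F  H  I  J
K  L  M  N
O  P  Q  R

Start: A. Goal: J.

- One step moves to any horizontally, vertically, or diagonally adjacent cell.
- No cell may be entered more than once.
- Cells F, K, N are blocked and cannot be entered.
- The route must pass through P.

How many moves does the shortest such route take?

5

Any route passes through P somewhere between A and J. Summing Chebyshev distances along the two legs (A → P → J) gives a lower bound of 3 + 2 = 5 moves.
A route of 5 moves achieves this: A → H → L → P → M → J.
Since 5 matches the lower bound, it is optimal.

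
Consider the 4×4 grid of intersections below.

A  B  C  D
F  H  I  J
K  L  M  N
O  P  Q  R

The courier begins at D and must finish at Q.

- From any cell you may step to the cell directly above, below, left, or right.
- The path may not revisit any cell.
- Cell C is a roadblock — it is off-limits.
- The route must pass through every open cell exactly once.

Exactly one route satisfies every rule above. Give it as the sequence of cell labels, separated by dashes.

Need to visit all 15 open cells exactly once, starting at D and ending at Q.
Cell A has only two open neighbours (F and B), so the path must pass straight through it: one of those is the cell it's entered from and the other is where it exits.
Route from D: down to J, 2× left (reaching H), up to B, left to A, 3× down (reaching O), right to P, up to L, 2× right (reaching N), down to R, left to Q — 14 moves in all.
Check: all 15 open cells covered.

D - J - I - H - B - A - F - K - O - P - L - M - N - R - Q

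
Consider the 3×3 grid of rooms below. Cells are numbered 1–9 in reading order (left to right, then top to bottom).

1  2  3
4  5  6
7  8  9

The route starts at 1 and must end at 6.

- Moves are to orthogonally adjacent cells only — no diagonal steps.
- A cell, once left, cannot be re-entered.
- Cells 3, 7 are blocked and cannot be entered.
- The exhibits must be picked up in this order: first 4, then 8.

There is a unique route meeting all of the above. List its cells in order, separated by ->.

The waypoints must appear in the order 4, 8, with no cell reused.
Route from 1: down 1 to 4, right 1 to 5, down 1 to 8, right 1 to 9, up 1 to 6 — 5 moves in all.
Check: order respected (4 at step 1, 8 at step 3).

1 -> 4 -> 5 -> 8 -> 9 -> 6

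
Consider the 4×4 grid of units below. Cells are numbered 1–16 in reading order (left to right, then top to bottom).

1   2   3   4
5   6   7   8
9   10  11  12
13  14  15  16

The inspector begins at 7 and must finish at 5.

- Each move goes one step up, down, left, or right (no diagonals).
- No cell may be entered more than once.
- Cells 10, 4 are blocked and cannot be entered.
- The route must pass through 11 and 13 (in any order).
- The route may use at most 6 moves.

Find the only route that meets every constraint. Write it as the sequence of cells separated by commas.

7, 11, 15, 14, 13, 9, 5

The budget equals the shortest possible length, so every move has to be on a shortest route through the required cells.
Route from 7: down 2 to 15, left 2 to 13, up 2 to 5 — 6 moves in all.
Check: all required cells visited; 6 ≤ 6 moves.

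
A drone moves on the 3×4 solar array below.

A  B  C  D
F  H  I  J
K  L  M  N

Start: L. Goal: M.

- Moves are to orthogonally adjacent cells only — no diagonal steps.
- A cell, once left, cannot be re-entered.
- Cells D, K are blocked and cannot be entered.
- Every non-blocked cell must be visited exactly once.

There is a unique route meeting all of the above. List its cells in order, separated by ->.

Need to visit all 10 open cells exactly once, starting at L and ending at M.
Cell A has only two open neighbours (F and B), so the path must pass straight through it: one of those is the cell it's entered from and the other is where it exits.
Route from L: up to H, left to F, up to A, 2× right (reaching C), down to I, right to J, down to N, left to M — 9 moves in all.
Check: all 10 open cells covered.

L -> H -> F -> A -> B -> C -> I -> J -> N -> M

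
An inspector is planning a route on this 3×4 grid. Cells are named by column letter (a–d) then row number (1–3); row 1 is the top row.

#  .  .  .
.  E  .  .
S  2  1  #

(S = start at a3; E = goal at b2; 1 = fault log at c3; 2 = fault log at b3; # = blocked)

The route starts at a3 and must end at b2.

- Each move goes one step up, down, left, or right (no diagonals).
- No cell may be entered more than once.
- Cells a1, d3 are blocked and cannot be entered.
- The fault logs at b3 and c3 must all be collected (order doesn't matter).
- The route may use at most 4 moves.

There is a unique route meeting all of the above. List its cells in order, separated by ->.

a3 -> b3 -> c3 -> c2 -> b2

Any route must reach b3 and c3 and still end at b2 within 4 moves, so the order of the required stops is forced.
Route from a3: right 2 to c3, up 1 to c2, left 1 to b2 — 4 moves in all.
Check: all required cells visited; 4 ≤ 4 moves.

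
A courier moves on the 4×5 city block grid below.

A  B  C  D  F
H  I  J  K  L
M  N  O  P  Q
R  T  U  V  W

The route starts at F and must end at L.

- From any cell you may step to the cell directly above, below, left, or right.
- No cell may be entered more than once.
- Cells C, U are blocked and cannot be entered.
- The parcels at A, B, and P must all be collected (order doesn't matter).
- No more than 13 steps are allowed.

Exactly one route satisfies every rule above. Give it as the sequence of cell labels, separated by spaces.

The 13-move cap with required stops at A, B, P leaves no slack for detours.
Route from F: left 1 to D, down 1 to K, left 2 to I, up 1 to B, left 1 to A, down 2 to M, right 4 to Q, up 1 to L — 13 moves in all.
Check: all required cells visited; 13 ≤ 13 moves.

F D K J I B A H M N O P Q L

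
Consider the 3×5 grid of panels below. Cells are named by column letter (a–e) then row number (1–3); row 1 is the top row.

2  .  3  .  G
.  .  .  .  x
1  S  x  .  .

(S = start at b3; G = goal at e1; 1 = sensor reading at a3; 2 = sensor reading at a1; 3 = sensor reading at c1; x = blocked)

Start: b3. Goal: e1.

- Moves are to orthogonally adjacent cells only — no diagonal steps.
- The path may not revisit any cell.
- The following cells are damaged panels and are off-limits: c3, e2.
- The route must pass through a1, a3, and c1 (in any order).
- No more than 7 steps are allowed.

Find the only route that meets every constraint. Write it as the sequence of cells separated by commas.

b3, a3, a2, a1, b1, c1, d1, e1

The 7-move cap with required stops at a1, a3, c1 leaves no slack for detours.
Route from b3: left to a3, 2× up (reaching a1), 4× right (reaching e1) — 7 moves in all.
Check: all required cells visited; 7 ≤ 7 moves.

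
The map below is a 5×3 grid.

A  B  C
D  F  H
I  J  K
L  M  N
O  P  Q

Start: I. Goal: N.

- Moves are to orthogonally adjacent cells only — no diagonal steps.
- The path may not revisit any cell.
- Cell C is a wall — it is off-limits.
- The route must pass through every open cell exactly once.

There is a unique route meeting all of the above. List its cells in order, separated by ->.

Need to visit all 14 open cells exactly once, starting at I and ending at N.
Cell O has only two open neighbours (L and P), so the path must pass straight through it: one of those is the cell it's entered from and the other is where it exits.
Route from I: up 2 to A, right 1 to B, down 1 to F, right 1 to H, down 1 to K, left 1 to J, down 1 to M, left 1 to L, down 1 to O, right 2 to Q, up 1 to N — 13 moves in all.
Check: all 14 open cells covered.

I -> D -> A -> B -> F -> H -> K -> J -> M -> L -> O -> P -> Q -> N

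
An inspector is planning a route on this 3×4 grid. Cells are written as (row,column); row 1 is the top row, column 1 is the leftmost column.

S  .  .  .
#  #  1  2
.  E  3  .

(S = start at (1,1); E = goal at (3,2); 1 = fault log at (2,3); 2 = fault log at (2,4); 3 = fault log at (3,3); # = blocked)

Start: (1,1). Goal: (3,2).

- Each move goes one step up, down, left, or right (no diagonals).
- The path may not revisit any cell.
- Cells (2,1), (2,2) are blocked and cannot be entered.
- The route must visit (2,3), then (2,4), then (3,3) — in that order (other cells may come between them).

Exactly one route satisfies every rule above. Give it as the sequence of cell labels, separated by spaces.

The waypoints must appear in the order (2,3), (2,4), (3,3), with no cell reused.
Route from (1,1): 2× right (reaching (1,3)), down to (2,3), right to (2,4), down to (3,4), 2× left (reaching (3,2)) — 7 moves in all.
Check: order respected (1 at step 3, 2 at step 4, 3 at step 6).

(1,1) (1,2) (1,3) (2,3) (2,4) (3,4) (3,3) (3,2)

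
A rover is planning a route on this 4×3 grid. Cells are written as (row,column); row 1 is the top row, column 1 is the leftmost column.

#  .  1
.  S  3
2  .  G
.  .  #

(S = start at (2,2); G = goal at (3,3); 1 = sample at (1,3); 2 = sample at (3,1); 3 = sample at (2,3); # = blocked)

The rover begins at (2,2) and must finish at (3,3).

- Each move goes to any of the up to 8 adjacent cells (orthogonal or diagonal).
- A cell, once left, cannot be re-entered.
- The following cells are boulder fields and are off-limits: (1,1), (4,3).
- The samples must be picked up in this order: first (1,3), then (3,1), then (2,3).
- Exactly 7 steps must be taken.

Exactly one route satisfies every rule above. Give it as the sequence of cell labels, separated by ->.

The waypoints must appear in the order (1,3), (3,1), (2,3), with no cell reused.
Route from (2,2): up-right to (1,3), left to (1,2), down-left to (2,1), down to (3,1), right to (3,2), up-right to (2,3), down to (3,3) — 7 moves in all.
Check: order respected (1 at step 1, 2 at step 4, 3 at step 6); 7 moves as required.

(2,2) -> (1,3) -> (1,2) -> (2,1) -> (3,1) -> (3,2) -> (2,3) -> (3,3)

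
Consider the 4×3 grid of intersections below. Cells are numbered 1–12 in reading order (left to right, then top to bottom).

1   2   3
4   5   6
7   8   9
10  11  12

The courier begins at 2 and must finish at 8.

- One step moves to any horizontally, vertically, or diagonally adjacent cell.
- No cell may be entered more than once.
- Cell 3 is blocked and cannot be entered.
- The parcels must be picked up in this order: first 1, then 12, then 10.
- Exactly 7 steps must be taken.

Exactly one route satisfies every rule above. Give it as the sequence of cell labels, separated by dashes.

The waypoints must appear in the order 1, 12, 10, with no cell reused.
Route from 2: left 1 to 1, down-right 2 to 9, down 1 to 12, left 2 to 10, up-right 1 to 8 — 7 moves in all.
Check: order respected (1 at step 1, 12 at step 4, 10 at step 6); 7 moves as required.

2 - 1 - 5 - 9 - 12 - 11 - 10 - 8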